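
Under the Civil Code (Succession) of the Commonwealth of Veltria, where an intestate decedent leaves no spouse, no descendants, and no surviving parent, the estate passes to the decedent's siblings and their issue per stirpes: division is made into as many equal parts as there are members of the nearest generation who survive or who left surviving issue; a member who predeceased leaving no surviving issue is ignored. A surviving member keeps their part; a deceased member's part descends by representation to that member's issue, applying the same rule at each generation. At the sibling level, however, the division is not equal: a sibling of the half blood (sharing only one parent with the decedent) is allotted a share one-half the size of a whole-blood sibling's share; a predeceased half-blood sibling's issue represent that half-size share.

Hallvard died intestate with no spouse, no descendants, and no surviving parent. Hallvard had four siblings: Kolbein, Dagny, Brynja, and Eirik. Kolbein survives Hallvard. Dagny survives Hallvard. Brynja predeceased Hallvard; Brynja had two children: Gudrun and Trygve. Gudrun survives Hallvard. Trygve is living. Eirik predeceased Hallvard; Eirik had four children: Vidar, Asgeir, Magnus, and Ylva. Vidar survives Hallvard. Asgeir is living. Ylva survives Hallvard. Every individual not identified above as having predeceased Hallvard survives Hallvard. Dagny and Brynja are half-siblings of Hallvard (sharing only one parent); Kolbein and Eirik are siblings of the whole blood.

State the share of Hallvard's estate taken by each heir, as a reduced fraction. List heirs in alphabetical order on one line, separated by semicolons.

Asgeir 1/12; Dagny 1/6; Gudrun 1/12; Kolbein 1/3; Magnus 1/12; Trygve 1/12; Vidar 1/12; Ylva 1/12

No spouse, descendants, or parent survives, so the estate passes to Hallvard's siblings per stirpes.
Half-blood siblings count for one-half the weight of whole-blood siblings at the initial division.
Dividing 1 in proportion to weights (total weight 3): Kolbein (weight 1) → 1/3; Dagny (weight 1/2) → 1/6; Brynja (weight 1/2) → 1/6; Eirik (weight 1) → 1/3.
Kolbein is living and takes 1/3.
Dagny is living and takes 1/6.
Brynja predeceased; the 1/6 allotted to Brynja's branch passes to Brynja's issue by representation.
The 1/6 is divided into 2 equal shares of 1/12 among Gudrun, Trygve.
Gudrun is living and takes 1/12.
Trygve is living and takes 1/12.
Eirik predeceased; the 1/3 allotted to Eirik's branch passes to Eirik's issue by representation.
The 1/3 is divided into 4 equal shares of 1/12 among Vidar, Asgeir, Magnus, Ylva.
Vidar is living and takes 1/12.
Asgeir is living and takes 1/12.
Magnus is living and takes 1/12.
Ylva is living and takes 1/12.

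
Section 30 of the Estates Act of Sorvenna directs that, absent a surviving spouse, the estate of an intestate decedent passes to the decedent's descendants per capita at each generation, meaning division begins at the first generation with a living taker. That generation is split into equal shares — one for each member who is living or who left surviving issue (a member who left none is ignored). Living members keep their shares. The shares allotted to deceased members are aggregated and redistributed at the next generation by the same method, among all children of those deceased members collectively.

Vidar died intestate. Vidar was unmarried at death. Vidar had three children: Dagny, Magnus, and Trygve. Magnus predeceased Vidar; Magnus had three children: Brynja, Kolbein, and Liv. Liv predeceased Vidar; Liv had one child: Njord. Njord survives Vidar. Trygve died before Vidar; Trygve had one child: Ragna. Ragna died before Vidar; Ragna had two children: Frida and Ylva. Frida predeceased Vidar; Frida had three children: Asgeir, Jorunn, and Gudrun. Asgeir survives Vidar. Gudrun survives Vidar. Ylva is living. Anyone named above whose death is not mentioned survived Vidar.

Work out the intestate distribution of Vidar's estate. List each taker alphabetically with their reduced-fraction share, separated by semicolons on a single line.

There is no surviving spouse, so the entire estate passes to Vidar's descendants per capita at each generation.
At generation 1 (Dagny, Magnus, Trygve) there are 3 shares of (1)/3 = 1/3 each.
Living: Dagny — each takes 1/3.
Deceased: Magnus and Trygve. Their combined 2/3 is pooled and carried to generation 2.
At generation 2 (Brynja, Kolbein, Liv, Ragna) there are 4 shares of (2/3)/4 = 1/6 each.
Living: Brynja and Kolbein — each takes 1/6.
Deceased: Liv and Ragna. Their combined 1/3 is pooled and carried to generation 3.
At generation 3 (Njord, Frida, Ylva) there are 3 shares of (1/3)/3 = 1/9 each.
Living: Njord and Ylva — each takes 1/9.
Deceased: Frida. That 1/9 share is carried to generation 4.
At generation 4 (Asgeir, Jorunn, Gudrun) there are 3 shares of (1/9)/3 = 1/27 each.
Living: Asgeir, Jorunn, and Gudrun — each takes 1/27.

Asgeir 1/27; Brynja 1/6; Dagny 1/3; Gudrun 1/27; Jorunn 1/27; Kolbein 1/6; Njord 1/9; Ylva 1/9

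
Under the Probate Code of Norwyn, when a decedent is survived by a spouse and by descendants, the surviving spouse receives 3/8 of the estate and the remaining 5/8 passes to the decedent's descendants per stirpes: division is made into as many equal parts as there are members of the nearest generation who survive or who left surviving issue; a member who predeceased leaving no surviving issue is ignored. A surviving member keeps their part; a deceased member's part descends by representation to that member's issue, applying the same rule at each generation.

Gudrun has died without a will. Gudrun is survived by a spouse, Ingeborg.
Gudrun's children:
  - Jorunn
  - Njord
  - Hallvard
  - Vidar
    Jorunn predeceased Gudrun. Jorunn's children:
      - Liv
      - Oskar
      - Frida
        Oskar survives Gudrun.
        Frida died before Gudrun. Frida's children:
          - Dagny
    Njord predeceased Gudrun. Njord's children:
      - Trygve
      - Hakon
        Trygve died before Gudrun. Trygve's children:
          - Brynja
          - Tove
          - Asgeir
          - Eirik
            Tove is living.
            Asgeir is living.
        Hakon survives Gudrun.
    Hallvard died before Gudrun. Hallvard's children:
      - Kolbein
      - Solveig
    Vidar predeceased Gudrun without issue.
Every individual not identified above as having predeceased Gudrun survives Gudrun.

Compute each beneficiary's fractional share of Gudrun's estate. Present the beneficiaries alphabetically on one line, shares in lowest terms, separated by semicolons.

Asgeir 5/192; Brynja 5/192; Dagny 5/72; Eirik 5/192; Hakon 5/48; Ingeborg 3/8; Kolbein 5/48; Liv 5/72; Oskar 5/72; Solveig 5/48; Tove 5/192

Ingeborg, as surviving spouse, takes 3/8.
The remaining 5/8 passes to Gudrun's descendants per stirpes.
Vidar left no surviving issue, so that branch lapses and is disregarded.
The 5/8 is divided into 3 equal shares of 5/24 among Jorunn, Njord, Hallvard.
Jorunn predeceased; the 5/24 allotted to Jorunn's branch passes to Jorunn's issue by representation.
The 5/24 is divided into 3 equal shares of 5/72 among Liv, Oskar, Frida.
Liv is living and takes 5/72.
Oskar is living and takes 5/72.
Frida predeceased; the 5/72 allotted to Frida's branch passes to Frida's issue by representation.
Dagny is the sole taker at this level and receives the full 5/72.
Njord predeceased; the 5/24 allotted to Njord's branch passes to Njord's issue by representation.
The 5/24 is divided into 2 equal shares of 5/48 among Trygve, Hakon.
Trygve predeceased; the 5/48 allotted to Trygve's branch passes to Trygve's issue by representation.
The 5/48 is divided into 4 equal shares of 5/192 among Brynja, Tove, Asgeir, Eirik.
Brynja is living and takes 5/192.
Tove is living and takes 5/192.
Asgeir is living and takes 5/192.
Eirik is living and takes 5/192.
Hakon is living and takes 5/48.
Hallvard predeceased; the 5/24 allotted to Hallvard's branch passes to Hallvard's issue by representation.
The 5/24 is divided into 2 equal shares of 5/48 among Kolbein, Solveig.
Kolbein is living and takes 5/48.
Solveig is living and takes 5/48.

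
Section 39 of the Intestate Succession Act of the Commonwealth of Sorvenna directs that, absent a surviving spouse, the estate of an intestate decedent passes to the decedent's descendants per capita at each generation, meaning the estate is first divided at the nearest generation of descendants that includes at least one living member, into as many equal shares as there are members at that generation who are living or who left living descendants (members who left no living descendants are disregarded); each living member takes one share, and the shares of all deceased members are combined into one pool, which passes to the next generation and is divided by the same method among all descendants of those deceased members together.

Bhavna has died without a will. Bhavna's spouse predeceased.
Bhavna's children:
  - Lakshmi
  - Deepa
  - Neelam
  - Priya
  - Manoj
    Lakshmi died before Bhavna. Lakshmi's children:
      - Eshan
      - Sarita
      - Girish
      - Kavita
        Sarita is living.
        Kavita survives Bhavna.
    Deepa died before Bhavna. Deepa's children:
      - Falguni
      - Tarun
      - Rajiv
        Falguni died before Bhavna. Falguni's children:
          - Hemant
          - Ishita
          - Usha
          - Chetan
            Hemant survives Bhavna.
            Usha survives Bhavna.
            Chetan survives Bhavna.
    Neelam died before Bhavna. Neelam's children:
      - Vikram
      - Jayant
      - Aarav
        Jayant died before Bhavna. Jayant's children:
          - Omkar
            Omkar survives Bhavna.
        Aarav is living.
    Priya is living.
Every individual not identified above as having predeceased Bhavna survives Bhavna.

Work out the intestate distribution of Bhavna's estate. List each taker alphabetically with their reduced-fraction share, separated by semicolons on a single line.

Aarav 3/50; Chetan 3/125; Eshan 3/50; Girish 3/50; Hemant 3/125; Ishita 3/125; Kavita 3/50; Manoj 1/5; Omkar 3/125; Priya 1/5; Rajiv 3/50; Sarita 3/50; Tarun 3/50; Usha 3/125; Vikram 3/50

There is no surviving spouse, so the entire estate passes to Bhavna's descendants per capita at each generation.
At generation 1 (Lakshmi, Deepa, Neelam, Priya, Manoj) there are 5 shares of (1)/5 = 1/5 each.
Living: Priya and Manoj — each takes 1/5.
Deceased: Lakshmi, Deepa, and Neelam. Their combined 3/5 is pooled and carried to generation 2.
At generation 2 (Eshan, Sarita, Girish, Kavita, Falguni, Tarun, Rajiv, Vikram, Jayant, Aarav) there are 10 shares of (3/5)/10 = 3/50 each.
Living: Eshan, Sarita, Girish, Kavita, Tarun, Rajiv, Vikram, and Aarav — each takes 3/50.
Deceased: Falguni and Jayant. Their combined 3/25 is pooled and carried to generation 3.
At generation 3 (Hemant, Ishita, Usha, Chetan, Omkar) there are 5 shares of (3/25)/5 = 3/125 each.
Living: Hemant, Ishita, Usha, Chetan, and Omkar — each takes 3/125.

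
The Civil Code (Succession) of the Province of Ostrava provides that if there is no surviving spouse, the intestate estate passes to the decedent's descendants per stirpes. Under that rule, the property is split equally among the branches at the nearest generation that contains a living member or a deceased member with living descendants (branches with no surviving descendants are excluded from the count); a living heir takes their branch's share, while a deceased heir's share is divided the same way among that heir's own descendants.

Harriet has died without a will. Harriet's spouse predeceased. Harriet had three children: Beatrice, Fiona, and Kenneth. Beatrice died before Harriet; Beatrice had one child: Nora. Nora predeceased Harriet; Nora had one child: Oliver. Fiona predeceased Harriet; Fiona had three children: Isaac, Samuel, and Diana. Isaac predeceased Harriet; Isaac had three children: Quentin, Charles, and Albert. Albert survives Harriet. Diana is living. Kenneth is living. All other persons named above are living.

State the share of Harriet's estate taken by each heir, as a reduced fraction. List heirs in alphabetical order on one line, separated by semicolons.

There is no surviving spouse, so the entire estate passes to Harriet's descendants per stirpes.
The estate is divided into 3 equal shares of 1/3 among Beatrice, Fiona, Kenneth.
Beatrice predeceased; the 1/3 allotted to Beatrice's branch passes to Beatrice's issue by representation.
Nora's line is the sole branch at this level, so the full 1/3 passes to Nora's issue by representation.
Oliver is the sole taker at this level and receives the full 1/3.
Fiona predeceased; the 1/3 allotted to Fiona's branch passes to Fiona's issue by representation.
The 1/3 is divided into 3 equal shares of 1/9 among Isaac, Samuel, Diana.
Isaac predeceased; the 1/9 allotted to Isaac's branch passes to Isaac's issue by representation.
The 1/9 is divided into 3 equal shares of 1/27 among Quentin, Charles, Albert.
Quentin is living and takes 1/27.
Charles is living and takes 1/27.
Albert is living and takes 1/27.
Samuel is living and takes 1/9.
Diana is living and takes 1/9.
Kenneth is living and takes 1/3.

Albert 1/27; Charles 1/27; Diana 1/9; Kenneth 1/3; Oliver 1/3; Quentin 1/27; Samuel 1/9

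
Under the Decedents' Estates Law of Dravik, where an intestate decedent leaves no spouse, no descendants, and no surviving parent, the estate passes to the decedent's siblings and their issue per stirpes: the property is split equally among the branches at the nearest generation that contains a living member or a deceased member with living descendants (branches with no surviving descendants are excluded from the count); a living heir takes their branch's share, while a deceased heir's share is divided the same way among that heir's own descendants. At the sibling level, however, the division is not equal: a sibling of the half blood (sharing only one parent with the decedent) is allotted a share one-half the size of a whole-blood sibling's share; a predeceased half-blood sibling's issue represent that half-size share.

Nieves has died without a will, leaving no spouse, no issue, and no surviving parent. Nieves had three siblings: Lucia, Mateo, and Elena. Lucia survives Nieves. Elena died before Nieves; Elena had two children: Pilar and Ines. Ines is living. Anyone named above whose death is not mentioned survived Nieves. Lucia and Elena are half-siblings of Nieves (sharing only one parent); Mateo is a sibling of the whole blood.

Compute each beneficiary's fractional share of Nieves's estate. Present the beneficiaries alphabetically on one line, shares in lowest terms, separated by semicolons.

No spouse, descendants, or parent survives, so the estate passes to Nieves's siblings per stirpes.
Half-blood siblings count for one-half the weight of whole-blood siblings at the initial division.
Dividing 1 in proportion to weights (total weight 2): Lucia (weight 1/2) → 1/4; Mateo (weight 1) → 1/2; Elena (weight 1/2) → 1/4.
Lucia is living and takes 1/4.
Mateo is living and takes 1/2.
Elena predeceased; the 1/4 allotted to Elena's branch passes to Elena's issue by representation.
The 1/4 is divided into 2 equal shares of 1/8 among Pilar, Ines.
Pilar is living and takes 1/8.
Ines is living and takes 1/8.

Ines 1/8; Lucia 1/4; Mateo 1/2; Pilar 1/8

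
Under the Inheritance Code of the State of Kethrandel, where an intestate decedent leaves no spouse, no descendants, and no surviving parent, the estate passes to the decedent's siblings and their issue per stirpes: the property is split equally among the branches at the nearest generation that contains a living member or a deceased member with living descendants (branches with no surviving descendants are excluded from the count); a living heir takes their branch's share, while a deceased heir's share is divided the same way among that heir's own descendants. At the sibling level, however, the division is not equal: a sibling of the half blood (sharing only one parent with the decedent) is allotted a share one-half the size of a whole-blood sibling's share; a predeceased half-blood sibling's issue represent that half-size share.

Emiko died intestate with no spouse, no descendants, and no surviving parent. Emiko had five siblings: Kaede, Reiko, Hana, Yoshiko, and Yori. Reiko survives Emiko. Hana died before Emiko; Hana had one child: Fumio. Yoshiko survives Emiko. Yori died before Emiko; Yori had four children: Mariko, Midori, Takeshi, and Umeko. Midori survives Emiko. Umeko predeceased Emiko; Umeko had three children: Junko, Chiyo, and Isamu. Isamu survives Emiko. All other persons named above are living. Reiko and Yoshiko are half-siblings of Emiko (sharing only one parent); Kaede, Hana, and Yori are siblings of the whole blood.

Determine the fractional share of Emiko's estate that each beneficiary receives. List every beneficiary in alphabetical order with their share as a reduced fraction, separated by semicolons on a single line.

Chiyo 1/48; Fumio 1/4; Isamu 1/48; Junko 1/48; Kaede 1/4; Mariko 1/16; Midori 1/16; Reiko 1/8; Takeshi 1/16; Yoshiko 1/8

No spouse, descendants, or parent survives, so the estate passes to Emiko's siblings per stirpes.
Half-blood siblings count for one-half the weight of whole-blood siblings at the initial division.
Dividing 1 in proportion to weights (total weight 4): Kaede (weight 1) → 1/4; Reiko (weight 1/2) → 1/8; Hana (weight 1) → 1/4; Yoshiko (weight 1/2) → 1/8; Yori (weight 1) → 1/4.
Kaede is living and takes 1/4.
Reiko is living and takes 1/8.
Hana predeceased; the 1/4 allotted to Hana's branch passes to Hana's issue by representation.
Fumio is the sole taker at this level and receives the full 1/4.
Yoshiko is living and takes 1/8.
Yori predeceased; the 1/4 allotted to Yori's branch passes to Yori's issue by representation.
The 1/4 is divided into 4 equal shares of 1/16 among Mariko, Midori, Takeshi, Umeko.
Mariko is living and takes 1/16.
Midori is living and takes 1/16.
Takeshi is living and takes 1/16.
Umeko predeceased; the 1/16 allotted to Umeko's branch passes to Umeko's issue by representation.
The 1/16 is divided into 3 equal shares of 1/48 among Junko, Chiyo, Isamu.
Junko is living and takes 1/48.
Chiyo is living and takes 1/48.
Isamu is living and takes 1/48.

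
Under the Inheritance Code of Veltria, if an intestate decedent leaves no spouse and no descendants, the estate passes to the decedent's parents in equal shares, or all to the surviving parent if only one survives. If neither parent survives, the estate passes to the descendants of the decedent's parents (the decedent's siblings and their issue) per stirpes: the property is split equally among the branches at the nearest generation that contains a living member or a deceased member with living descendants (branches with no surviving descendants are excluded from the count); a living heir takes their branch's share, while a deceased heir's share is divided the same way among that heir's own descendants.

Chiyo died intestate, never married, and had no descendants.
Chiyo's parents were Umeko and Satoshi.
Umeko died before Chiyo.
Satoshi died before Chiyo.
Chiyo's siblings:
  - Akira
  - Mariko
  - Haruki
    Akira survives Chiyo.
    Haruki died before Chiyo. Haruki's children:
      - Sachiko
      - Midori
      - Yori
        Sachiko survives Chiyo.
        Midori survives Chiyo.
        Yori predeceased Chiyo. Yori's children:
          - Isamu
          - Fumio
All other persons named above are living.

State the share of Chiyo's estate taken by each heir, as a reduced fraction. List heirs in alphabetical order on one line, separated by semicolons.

Neither parent survives and there are no descendants, so the estate passes to Chiyo's siblings and their issue per stirpes.
The estate is divided into 3 equal shares of 1/3 among Akira, Mariko, Haruki.
Akira is living and takes 1/3.
Mariko is living and takes 1/3.
Haruki predeceased; the 1/3 allotted to Haruki's branch passes to Haruki's issue by representation.
The 1/3 is divided into 3 equal shares of 1/9 among Sachiko, Midori, Yori.
Sachiko is living and takes 1/9.
Midori is living and takes 1/9.
Yori predeceased; the 1/9 allotted to Yori's branch passes to Yori's issue by representation.
The 1/9 is divided into 2 equal shares of 1/18 among Isamu, Fumio.
Isamu is living and takes 1/18.
Fumio is living and takes 1/18.

Akira 1/3; Fumio 1/18; Isamu 1/18; Mariko 1/3; Midori 1/9; Sachiko 1/9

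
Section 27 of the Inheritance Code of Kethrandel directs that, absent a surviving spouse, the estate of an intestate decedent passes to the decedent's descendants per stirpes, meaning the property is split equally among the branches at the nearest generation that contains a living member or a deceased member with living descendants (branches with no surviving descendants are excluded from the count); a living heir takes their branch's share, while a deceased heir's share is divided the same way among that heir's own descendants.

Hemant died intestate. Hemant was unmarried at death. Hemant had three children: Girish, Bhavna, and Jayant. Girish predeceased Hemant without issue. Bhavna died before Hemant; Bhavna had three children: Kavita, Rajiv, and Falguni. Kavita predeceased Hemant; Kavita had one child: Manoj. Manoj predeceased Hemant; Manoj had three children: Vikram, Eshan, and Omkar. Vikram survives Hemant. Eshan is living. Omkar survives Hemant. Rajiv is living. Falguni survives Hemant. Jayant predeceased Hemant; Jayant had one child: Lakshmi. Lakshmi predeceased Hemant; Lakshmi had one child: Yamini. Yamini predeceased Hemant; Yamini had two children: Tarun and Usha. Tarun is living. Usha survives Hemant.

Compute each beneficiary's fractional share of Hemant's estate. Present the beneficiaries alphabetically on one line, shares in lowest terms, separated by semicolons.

Eshan 1/18; Falguni 1/6; Omkar 1/18; Rajiv 1/6; Tarun 1/4; Usha 1/4; Vikram 1/18

There is no surviving spouse, so the entire estate passes to Hemant's descendants per stirpes.
Girish left no surviving issue, so that branch lapses and is disregarded.
The estate is divided into 2 equal shares of 1/2 among Bhavna, Jayant.
Bhavna predeceased; the 1/2 allotted to Bhavna's branch passes to Bhavna's issue by representation.
The 1/2 is divided into 3 equal shares of 1/6 among Kavita, Rajiv, Falguni.
Kavita predeceased; the 1/6 allotted to Kavita's branch passes to Kavita's issue by representation.
Manoj's line is the sole branch at this level, so the full 1/6 passes to Manoj's issue by representation.
The 1/6 is divided into 3 equal shares of 1/18 among Vikram, Eshan, Omkar.
Vikram is living and takes 1/18.
Eshan is living and takes 1/18.
Omkar is living and takes 1/18.
Rajiv is living and takes 1/6.
Falguni is living and takes 1/6.
Jayant predeceased; the 1/2 allotted to Jayant's branch passes to Jayant's issue by representation.
Lakshmi's line is the sole branch at this level, so the full 1/2 passes to Lakshmi's issue by representation.
Yamini's line is the sole branch at this level, so the full 1/2 passes to Yamini's issue by representation.
The 1/2 is divided into 2 equal shares of 1/4 among Tarun, Usha.
Tarun is living and takes 1/4.
Usha is living and takes 1/4.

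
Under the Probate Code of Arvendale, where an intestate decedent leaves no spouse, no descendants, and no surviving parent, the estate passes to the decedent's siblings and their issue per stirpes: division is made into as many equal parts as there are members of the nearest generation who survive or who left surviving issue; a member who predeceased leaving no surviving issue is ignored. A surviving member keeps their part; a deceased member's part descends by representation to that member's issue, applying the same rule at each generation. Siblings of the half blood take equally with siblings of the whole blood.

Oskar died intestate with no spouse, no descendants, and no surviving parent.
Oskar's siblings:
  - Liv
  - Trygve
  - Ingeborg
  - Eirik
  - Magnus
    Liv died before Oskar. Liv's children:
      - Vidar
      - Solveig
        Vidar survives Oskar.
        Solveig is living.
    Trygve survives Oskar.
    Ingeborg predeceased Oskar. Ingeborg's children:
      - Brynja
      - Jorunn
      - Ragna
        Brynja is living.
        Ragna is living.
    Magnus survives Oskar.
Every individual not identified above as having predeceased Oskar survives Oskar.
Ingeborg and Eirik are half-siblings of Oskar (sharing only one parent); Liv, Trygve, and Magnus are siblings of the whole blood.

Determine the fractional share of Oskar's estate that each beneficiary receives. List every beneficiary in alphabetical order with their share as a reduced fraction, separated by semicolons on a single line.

No spouse, descendants, or parent survives, so the estate passes to Oskar's siblings per stirpes.
Half-blood and whole-blood siblings take equally under the stated rule.
The estate is divided into 5 equal shares of 1/5 among Liv, Trygve, Ingeborg, Eirik, Magnus.
Liv predeceased; the 1/5 allotted to Liv's branch passes to Liv's issue by representation.
The 1/5 is divided into 2 equal shares of 1/10 among Vidar, Solveig.
Vidar is living and takes 1/10.
Solveig is living and takes 1/10.
Trygve is living and takes 1/5.
Ingeborg predeceased; the 1/5 allotted to Ingeborg's branch passes to Ingeborg's issue by representation.
The 1/5 is divided into 3 equal shares of 1/15 among Brynja, Jorunn, Ragna.
Brynja is living and takes 1/15.
Jorunn is living and takes 1/15.
Ragna is living and takes 1/15.
Eirik is living and takes 1/5.
Magnus is living and takes 1/5.

Brynja 1/15; Eirik 1/5; Jorunn 1/15; Magnus 1/5; Ragna 1/15; Solveig 1/10; Trygve 1/5; Vidar 1/10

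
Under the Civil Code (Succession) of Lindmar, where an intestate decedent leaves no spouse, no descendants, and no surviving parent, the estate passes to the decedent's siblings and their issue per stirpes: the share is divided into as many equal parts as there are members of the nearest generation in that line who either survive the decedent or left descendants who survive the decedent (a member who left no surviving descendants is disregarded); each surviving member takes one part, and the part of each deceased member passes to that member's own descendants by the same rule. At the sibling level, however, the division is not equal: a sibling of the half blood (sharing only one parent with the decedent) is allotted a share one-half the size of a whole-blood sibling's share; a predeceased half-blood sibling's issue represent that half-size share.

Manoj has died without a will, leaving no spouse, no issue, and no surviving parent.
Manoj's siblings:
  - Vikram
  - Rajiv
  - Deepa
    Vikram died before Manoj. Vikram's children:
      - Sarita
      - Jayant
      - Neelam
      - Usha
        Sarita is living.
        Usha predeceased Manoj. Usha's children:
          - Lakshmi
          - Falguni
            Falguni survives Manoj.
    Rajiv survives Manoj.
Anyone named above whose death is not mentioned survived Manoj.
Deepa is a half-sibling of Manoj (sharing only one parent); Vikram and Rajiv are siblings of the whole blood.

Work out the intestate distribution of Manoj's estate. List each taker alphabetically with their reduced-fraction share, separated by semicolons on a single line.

No spouse, descendants, or parent survives, so the estate passes to Manoj's siblings per stirpes.
Half-blood siblings count for one-half the weight of whole-blood siblings at the initial division.
Dividing 1 in proportion to weights (total weight 5/2): Vikram (weight 1) → 2/5; Rajiv (weight 1) → 2/5; Deepa (weight 1/2) → 1/5.
Vikram predeceased; the 2/5 allotted to Vikram's branch passes to Vikram's issue by representation.
The 2/5 is divided into 4 equal shares of 1/10 among Sarita, Jayant, Neelam, Usha.
Sarita is living and takes 1/10.
Jayant is living and takes 1/10.
Neelam is living and takes 1/10.
Usha predeceased; the 1/10 allotted to Usha's branch passes to Usha's issue by representation.
The 1/10 is divided into 2 equal shares of 1/20 among Lakshmi, Falguni.
Lakshmi is living and takes 1/20.
Falguni is living and takes 1/20.
Rajiv is living and takes 2/5.
Deepa is living and takes 1/5.

Deepa 1/5; Falguni 1/20; Jayant 1/10; Lakshmi 1/20; Neelam 1/10; Rajiv 2/5; Sarita 1/10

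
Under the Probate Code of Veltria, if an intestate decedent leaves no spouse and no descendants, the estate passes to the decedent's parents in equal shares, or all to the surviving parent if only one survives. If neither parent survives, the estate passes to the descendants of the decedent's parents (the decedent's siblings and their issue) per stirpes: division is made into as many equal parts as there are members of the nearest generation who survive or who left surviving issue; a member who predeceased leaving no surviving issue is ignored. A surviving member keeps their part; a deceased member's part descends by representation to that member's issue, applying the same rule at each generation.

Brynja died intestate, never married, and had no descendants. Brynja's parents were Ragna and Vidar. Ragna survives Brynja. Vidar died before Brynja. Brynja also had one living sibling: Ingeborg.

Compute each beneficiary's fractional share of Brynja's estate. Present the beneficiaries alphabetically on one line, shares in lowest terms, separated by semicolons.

Ragna 1

Only one parent, Ragna, survives, so Ragna takes the entire estate. The siblings take nothing because a surviving parent has priority.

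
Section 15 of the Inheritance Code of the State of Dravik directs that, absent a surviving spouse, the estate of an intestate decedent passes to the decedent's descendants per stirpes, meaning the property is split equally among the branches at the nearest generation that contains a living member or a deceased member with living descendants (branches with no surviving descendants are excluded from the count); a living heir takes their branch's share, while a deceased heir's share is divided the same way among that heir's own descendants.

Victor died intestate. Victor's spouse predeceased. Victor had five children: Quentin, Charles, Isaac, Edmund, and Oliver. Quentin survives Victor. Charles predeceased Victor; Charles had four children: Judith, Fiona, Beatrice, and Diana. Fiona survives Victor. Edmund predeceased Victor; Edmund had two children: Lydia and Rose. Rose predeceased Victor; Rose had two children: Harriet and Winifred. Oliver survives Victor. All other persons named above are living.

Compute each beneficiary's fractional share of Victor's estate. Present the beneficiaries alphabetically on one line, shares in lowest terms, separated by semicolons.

Beatrice 1/20; Diana 1/20; Fiona 1/20; Harriet 1/20; Isaac 1/5; Judith 1/20; Lydia 1/10; Oliver 1/5; Quentin 1/5; Winifred 1/20

There is no surviving spouse, so the entire estate passes to Victor's descendants per stirpes.
The estate is divided into 5 equal shares of 1/5 among Quentin, Charles, Isaac, Edmund, Oliver.
Quentin is living and takes 1/5.
Charles predeceased; the 1/5 allotted to Charles's branch passes to Charles's issue by representation.
The 1/5 is divided into 4 equal shares of 1/20 among Judith, Fiona, Beatrice, Diana.
Judith is living and takes 1/20.
Fiona is living and takes 1/20.
Beatrice is living and takes 1/20.
Diana is living and takes 1/20.
Isaac is living and takes 1/5.
Edmund predeceased; the 1/5 allotted to Edmund's branch passes to Edmund's issue by representation.
The 1/5 is divided into 2 equal shares of 1/10 among Lydia, Rose.
Lydia is living and takes 1/10.
Rose predeceased; the 1/10 allotted to Rose's branch passes to Rose's issue by representation.
The 1/10 is divided into 2 equal shares of 1/20 among Harriet, Winifred.
Harriet is living and takes 1/20.
Winifred is living and takes 1/20.
Oliver is living and takes 1/5.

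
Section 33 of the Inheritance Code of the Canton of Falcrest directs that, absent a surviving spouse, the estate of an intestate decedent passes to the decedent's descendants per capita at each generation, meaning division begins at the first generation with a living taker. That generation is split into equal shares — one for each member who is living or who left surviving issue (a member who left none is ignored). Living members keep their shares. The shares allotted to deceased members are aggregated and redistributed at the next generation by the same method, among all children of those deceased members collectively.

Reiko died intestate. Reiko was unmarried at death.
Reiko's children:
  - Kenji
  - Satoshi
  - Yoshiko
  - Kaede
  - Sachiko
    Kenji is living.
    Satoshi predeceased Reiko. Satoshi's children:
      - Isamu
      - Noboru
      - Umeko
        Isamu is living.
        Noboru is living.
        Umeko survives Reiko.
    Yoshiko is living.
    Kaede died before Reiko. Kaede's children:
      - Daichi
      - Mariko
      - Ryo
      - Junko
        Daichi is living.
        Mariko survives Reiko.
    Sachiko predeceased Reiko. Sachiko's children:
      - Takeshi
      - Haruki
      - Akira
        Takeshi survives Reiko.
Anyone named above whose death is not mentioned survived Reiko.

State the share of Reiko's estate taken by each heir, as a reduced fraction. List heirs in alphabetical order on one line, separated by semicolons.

Akira 3/50; Daichi 3/50; Haruki 3/50; Isamu 3/50; Junko 3/50; Kenji 1/5; Mariko 3/50; Noboru 3/50; Ryo 3/50; Takeshi 3/50; Umeko 3/50; Yoshiko 1/5

There is no surviving spouse, so the entire estate passes to Reiko's descendants per capita at each generation.
At generation 1 (Kenji, Satoshi, Yoshiko, Kaede, Sachiko) there are 5 shares of (1)/5 = 1/5 each.
Living: Kenji and Yoshiko — each takes 1/5.
Deceased: Satoshi, Kaede, and Sachiko. Their combined 3/5 is pooled and carried to generation 2.
At generation 2 (Isamu, Noboru, Umeko, Daichi, Mariko, Ryo, Junko, Takeshi, Haruki, Akira) there are 10 shares of (3/5)/10 = 3/50 each.
Living: Isamu, Noboru, Umeko, Daichi, Mariko, Ryo, Junko, Takeshi, Haruki, and Akira — each takes 3/50.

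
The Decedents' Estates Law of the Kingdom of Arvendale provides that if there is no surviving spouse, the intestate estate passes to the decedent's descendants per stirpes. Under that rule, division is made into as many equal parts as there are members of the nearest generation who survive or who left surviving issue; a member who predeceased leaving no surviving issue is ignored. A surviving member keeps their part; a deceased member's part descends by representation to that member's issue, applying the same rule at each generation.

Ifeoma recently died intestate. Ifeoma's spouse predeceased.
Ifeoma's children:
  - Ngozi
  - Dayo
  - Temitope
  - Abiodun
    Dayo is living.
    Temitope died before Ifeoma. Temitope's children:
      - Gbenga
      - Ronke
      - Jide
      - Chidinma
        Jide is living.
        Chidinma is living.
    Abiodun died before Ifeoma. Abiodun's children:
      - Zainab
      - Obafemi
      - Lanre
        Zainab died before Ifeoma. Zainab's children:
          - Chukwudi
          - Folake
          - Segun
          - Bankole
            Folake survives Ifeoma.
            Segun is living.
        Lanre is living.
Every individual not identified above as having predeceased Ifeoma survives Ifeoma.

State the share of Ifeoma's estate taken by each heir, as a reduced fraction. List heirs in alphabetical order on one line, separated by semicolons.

There is no surviving spouse, so the entire estate passes to Ifeoma's descendants per stirpes.
The estate is divided into 4 equal shares of 1/4 among Ngozi, Dayo, Temitope, Abiodun.
Ngozi is living and takes 1/4.
Dayo is living and takes 1/4.
Temitope predeceased; the 1/4 allotted to Temitope's branch passes to Temitope's issue by representation.
The 1/4 is divided into 4 equal shares of 1/16 among Gbenga, Ronke, Jide, Chidinma.
Gbenga is living and takes 1/16.
Ronke is living and takes 1/16.
Jide is living and takes 1/16.
Chidinma is living and takes 1/16.
Abiodun predeceased; the 1/4 allotted to Abiodun's branch passes to Abiodun's issue by representation.
The 1/4 is divided into 3 equal shares of 1/12 among Zainab, Obafemi, Lanre.
Zainab predeceased; the 1/12 allotted to Zainab's branch passes to Zainab's issue by representation.
The 1/12 is divided into 4 equal shares of 1/48 among Chukwudi, Folake, Segun, Bankole.
Chukwudi is living and takes 1/48.
Folake is living and takes 1/48.
Segun is living and takes 1/48.
Bankole is living and takes 1/48.
Obafemi is living and takes 1/12.
Lanre is living and takes 1/12.

Bankole 1/48; Chidinma 1/16; Chukwudi 1/48; Dayo 1/4; Folake 1/48; Gbenga 1/16; Jide 1/16; Lanre 1/12; Ngozi 1/4; Obafemi 1/12; Ronke 1/16; Segun 1/48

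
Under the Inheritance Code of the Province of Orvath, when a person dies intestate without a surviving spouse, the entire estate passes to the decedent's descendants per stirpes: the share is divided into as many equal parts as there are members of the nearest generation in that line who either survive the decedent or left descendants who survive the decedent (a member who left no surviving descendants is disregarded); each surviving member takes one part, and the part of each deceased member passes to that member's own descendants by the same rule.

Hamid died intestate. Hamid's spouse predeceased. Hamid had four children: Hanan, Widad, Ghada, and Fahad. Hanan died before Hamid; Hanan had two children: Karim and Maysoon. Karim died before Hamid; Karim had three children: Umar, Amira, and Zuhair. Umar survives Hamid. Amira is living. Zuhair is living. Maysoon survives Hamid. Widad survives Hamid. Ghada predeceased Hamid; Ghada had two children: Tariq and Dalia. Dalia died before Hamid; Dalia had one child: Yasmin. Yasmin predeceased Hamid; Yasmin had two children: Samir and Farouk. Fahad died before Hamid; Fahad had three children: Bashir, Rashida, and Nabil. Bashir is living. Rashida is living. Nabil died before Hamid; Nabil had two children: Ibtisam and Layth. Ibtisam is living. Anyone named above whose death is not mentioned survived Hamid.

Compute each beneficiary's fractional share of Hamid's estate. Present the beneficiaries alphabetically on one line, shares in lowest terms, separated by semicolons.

Amira 1/24; Bashir 1/12; Farouk 1/16; Ibtisam 1/24; Layth 1/24; Maysoon 1/8; Rashida 1/12; Samir 1/16; Tariq 1/8; Umar 1/24; Widad 1/4; Zuhair 1/24

There is no surviving spouse, so the entire estate passes to Hamid's descendants per stirpes.
The estate is divided into 4 equal shares of 1/4 among Hanan, Widad, Ghada, Fahad.
Hanan predeceased; the 1/4 allotted to Hanan's branch passes to Hanan's issue by representation.
The 1/4 is divided into 2 equal shares of 1/8 among Karim, Maysoon.
Karim predeceased; the 1/8 allotted to Karim's branch passes to Karim's issue by representation.
The 1/8 is divided into 3 equal shares of 1/24 among Umar, Amira, Zuhair.
Umar is living and takes 1/24.
Amira is living and takes 1/24.
Zuhair is living and takes 1/24.
Maysoon is living and takes 1/8.
Widad is living and takes 1/4.
Ghada predeceased; the 1/4 allotted to Ghada's branch passes to Ghada's issue by representation.
The 1/4 is divided into 2 equal shares of 1/8 among Tariq, Dalia.
Tariq is living and takes 1/8.
Dalia predeceased; the 1/8 allotted to Dalia's branch passes to Dalia's issue by representation.
Yasmin's line is the sole branch at this level, so the full 1/8 passes to Yasmin's issue by representation.
The 1/8 is divided into 2 equal shares of 1/16 among Samir, Farouk.
Samir is living and takes 1/16.
Farouk is living and takes 1/16.
Fahad predeceased; the 1/4 allotted to Fahad's branch passes to Fahad's issue by representation.
The 1/4 is divided into 3 equal shares of 1/12 among Bashir, Rashida, Nabil.
Bashir is living and takes 1/12.
Rashida is living and takes 1/12.
Nabil predeceased; the 1/12 allotted to Nabil's branch passes to Nabil's issue by representation.
The 1/12 is divided into 2 equal shares of 1/24 among Ibtisam, Layth.
Ibtisam is living and takes 1/24.
Layth is living and takes 1/24.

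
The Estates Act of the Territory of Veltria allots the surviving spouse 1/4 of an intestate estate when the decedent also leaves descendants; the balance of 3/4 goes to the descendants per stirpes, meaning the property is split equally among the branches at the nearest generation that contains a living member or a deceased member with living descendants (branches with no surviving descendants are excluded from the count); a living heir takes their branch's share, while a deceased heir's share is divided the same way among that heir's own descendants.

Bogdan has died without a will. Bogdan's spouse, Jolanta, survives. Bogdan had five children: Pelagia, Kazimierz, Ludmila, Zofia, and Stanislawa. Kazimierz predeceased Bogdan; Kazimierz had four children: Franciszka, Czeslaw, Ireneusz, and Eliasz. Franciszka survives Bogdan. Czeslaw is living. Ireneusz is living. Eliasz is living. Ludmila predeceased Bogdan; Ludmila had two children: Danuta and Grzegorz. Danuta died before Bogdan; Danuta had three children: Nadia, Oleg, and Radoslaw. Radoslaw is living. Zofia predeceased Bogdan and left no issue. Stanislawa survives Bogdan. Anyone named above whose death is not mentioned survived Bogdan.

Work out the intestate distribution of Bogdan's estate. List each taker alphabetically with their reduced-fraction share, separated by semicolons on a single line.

Czeslaw 3/64; Eliasz 3/64; Franciszka 3/64; Grzegorz 3/32; Ireneusz 3/64; Jolanta 1/4; Nadia 1/32; Oleg 1/32; Pelagia 3/16; Radoslaw 1/32; Stanislawa 3/16

Jolanta, as surviving spouse, takes 1/4.
The remaining 3/4 passes to Bogdan's descendants per stirpes.
Zofia left no surviving issue, so that branch lapses and is disregarded.
The 3/4 is divided into 4 equal shares of 3/16 among Pelagia, Kazimierz, Ludmila, Stanislawa.
Pelagia is living and takes 3/16.
Kazimierz predeceased; the 3/16 allotted to Kazimierz's branch passes to Kazimierz's issue by representation.
The 3/16 is divided into 4 equal shares of 3/64 among Franciszka, Czeslaw, Ireneusz, Eliasz.
Franciszka is living and takes 3/64.
Czeslaw is living and takes 3/64.
Ireneusz is living and takes 3/64.
Eliasz is living and takes 3/64.
Ludmila predeceased; the 3/16 allotted to Ludmila's branch passes to Ludmila's issue by representation.
The 3/16 is divided into 2 equal shares of 3/32 among Danuta, Grzegorz.
Danuta predeceased; the 3/32 allotted to Danuta's branch passes to Danuta's issue by representation.
The 3/32 is divided into 3 equal shares of 1/32 among Nadia, Oleg, Radoslaw.
Nadia is living and takes 1/32.
Oleg is living and takes 1/32.
Radoslaw is living and takes 1/32.
Grzegorz is living and takes 3/32.
Stanislawa is living and takes 3/16.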